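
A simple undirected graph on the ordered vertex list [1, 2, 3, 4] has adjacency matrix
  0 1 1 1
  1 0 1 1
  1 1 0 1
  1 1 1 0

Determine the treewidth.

3

A width-3 tree decomposition is:
Bags: B1 = {1, 2, 3, 4}
Tree: (single bag)
A single bag containing all 4 vertices is trivially a valid decomposition of width 3. For the lower bound, the 4 vertices {1, 2, 3, 4} are pairwise adjacent, and any tree decomposition puts a clique entirely inside one bag — forcing width ≥ 3. The upper and lower bounds meet at 3, so that is the treewidth.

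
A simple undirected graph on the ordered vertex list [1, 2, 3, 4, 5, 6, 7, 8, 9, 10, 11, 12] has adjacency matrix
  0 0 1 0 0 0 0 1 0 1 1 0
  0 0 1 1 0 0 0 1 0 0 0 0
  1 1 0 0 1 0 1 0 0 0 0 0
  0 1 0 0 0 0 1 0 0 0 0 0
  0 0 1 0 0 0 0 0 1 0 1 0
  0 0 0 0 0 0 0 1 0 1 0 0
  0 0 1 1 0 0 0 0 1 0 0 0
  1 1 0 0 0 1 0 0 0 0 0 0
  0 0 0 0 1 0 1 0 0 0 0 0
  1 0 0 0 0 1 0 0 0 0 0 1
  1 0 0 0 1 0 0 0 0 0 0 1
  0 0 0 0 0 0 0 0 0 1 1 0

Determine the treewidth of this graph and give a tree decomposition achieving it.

Treewidth 3.
One such decomposition:
Bags: B1 = {6, 10, 11, 12}  B2 = {1, 6, 10, 11}  B3 = {1, 6, 8, 11}  B4 = {1, 5, 8, 11}  B5 = {1, 3, 5, 8}  B6 = {2, 3, 5, 8}  B7 = {2, 3, 5, 9}  B8 = {2, 3, 7, 9}  B9 = {2, 4, 7, 9}
Tree: B1–B2, B2–B3, B3–B4, B4–B5, B5–B6, B6–B7, B7–B8, B8–B9

Every bag has size at most 4, so the width is 4 − 1 = 3 and tw(G) ≤ 3. For the lower bound: the 4 vertex sets {6,10,12}, {11}, {1}, {2,3,5,8} are disjoint, each induces a connected subgraph, and every pair is joined by at least one edge of G. Contracting each set to a single vertex therefore yields K_{4} as a minor, and since treewidth is minor-monotone, tw(G) ≥ tw(K_{4}) = 3. Combining the bounds, tw(G) = 3.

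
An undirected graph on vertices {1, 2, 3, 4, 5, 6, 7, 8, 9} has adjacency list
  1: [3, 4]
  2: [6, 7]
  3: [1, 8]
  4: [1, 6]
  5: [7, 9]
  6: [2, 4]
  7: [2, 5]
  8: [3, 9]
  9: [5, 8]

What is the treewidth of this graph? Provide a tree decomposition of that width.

The largest bag has 3 vertices, giving width 2; this decomposition certifies tw(G) ≤ 2. Since 5–9–8–3–1–4–6–2–7–5 is a cycle in G, G is not acyclic. Forests are exactly the graphs of treewidth ≤ 1, so tw(G) ≥ 2. Hence tw(G) = 2 exactly.

Treewidth 2.
One optimal decomposition is:
Bags: B1 = {5, 8, 9}  B2 = {3, 5, 8}  B3 = {1, 3, 5}  B4 = {1, 4, 5}  B5 = {4, 5, 6}  B6 = {2, 5, 6}  B7 = {2, 5, 7}
Tree: B1–B2, B2–B3, B3–B4, B4–B5, B5–B6, B6–B7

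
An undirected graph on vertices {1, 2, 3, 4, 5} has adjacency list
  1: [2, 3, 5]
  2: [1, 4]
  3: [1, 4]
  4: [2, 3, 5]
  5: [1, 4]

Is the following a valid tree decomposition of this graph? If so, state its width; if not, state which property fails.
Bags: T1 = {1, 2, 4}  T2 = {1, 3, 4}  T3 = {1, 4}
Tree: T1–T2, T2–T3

A tree decomposition must satisfy three properties: every vertex lies in some bag; for every edge, both endpoints lie together in some bag; and for every vertex, the bags containing it form a connected subtree. Here vertex 5 appears in no bag, so the decomposition is invalid.

No — vertex 5 appears in no bag.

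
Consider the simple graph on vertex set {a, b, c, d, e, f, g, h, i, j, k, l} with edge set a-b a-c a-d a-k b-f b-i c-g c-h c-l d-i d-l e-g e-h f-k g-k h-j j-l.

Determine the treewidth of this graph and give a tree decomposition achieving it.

Treewidth 3.
One such decomposition:
Bags: B1 = {b, f, i, k}  B2 = {a, b, i, k}  B3 = {a, d, i, k}  B4 = {a, d, g, k}  B5 = {a, c, d, g}  B6 = {c, d, g, l}  B7 = {c, e, g, l}  B8 = {c, e, h, l}  B9 = {e, h, j, l}
Tree: B1–B2, B2–B3, B3–B4, B4–B5, B5–B6, B6–B7, B7–B8, B8–B9

Each bag holds 4 vertices, so the decomposition has width 3, which upper-bounds the treewidth. For the lower bound: the 4 vertex sets {b,f,i}, {k}, {a}, {c,d,g,l} are disjoint, each induces a connected subgraph, and every pair is joined by at least one edge of G. Contracting each set to a single vertex therefore yields K_{4} as a minor, and since treewidth is minor-monotone, tw(G) ≥ tw(K_{4}) = 3. Combining the bounds, tw(G) = 3.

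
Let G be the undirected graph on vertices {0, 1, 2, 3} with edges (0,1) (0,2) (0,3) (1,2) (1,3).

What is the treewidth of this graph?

A width-2 tree decomposition is:
Bags: B1 = {0, 1, 3}  B2 = {0, 1, 2}
Tree: B1–B2
Every bag has size at most 3, so the width is 3 − 1 = 2 and tw(G) ≤ 2. Conversely, {0, 1, 2} is a clique of size 3, and the vertices of any clique must share a bag in every tree decomposition; so some bag has ≥ 3 vertices and tw(G) ≥ 2. Combining the bounds, tw(G) = 2.

2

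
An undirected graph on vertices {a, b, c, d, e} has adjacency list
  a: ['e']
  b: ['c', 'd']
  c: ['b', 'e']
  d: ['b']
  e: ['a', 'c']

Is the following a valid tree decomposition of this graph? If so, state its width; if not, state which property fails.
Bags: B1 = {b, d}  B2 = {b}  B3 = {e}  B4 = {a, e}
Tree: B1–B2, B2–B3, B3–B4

A tree decomposition must satisfy three properties: every vertex lies in some bag; for every edge, both endpoints lie together in some bag; and for every vertex, the bags containing it form a connected subtree. Here vertex c appears in no bag, so the decomposition is invalid.

No — vertex c appears in no bag.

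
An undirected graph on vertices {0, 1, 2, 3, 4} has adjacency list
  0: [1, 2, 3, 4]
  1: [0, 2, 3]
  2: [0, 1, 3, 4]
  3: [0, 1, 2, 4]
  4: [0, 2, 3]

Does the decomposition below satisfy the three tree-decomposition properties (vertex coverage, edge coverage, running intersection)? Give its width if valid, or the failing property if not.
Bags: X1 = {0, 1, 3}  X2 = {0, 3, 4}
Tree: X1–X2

No — vertex 2 appears in no bag.

A tree decomposition must satisfy three properties: every vertex lies in some bag; for every edge, both endpoints lie together in some bag; and for every vertex, the bags containing it form a connected subtree. Here vertex 2 appears in no bag, so the decomposition is invalid.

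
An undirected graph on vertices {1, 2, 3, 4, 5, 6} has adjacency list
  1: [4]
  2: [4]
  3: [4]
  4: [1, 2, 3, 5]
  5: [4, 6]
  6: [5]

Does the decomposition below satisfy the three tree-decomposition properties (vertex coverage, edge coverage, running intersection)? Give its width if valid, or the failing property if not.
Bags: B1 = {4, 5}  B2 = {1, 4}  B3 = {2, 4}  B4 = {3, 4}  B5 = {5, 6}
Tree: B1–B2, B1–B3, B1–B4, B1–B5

Yes; width 1.

Vertex coverage: the bags together contain {1, 2, 3, 4, 5, 6}, the full vertex set. Edge coverage: each edge of G has both endpoints in at least one bag. Running intersection: for every vertex, the bags containing it form a connected subtree. All three properties hold, so this is a valid tree decomposition of width max|bag| − 1 = 1, and hence tw(G) ≤ 1.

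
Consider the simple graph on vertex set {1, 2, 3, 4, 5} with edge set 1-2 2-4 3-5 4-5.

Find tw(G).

1

A width-1 tree decomposition is:
Bags: B1 = {1, 2}  B2 = {2, 4}  B3 = {4, 5}  B4 = {3, 5}
Tree: B1–B2, B2–B3, B3–B4
The largest bag has 2 vertices, giving width 1; this decomposition certifies tw(G) ≤ 1. Any graph with an edge has treewidth ≥ 1, and G has the edge 1–2. Combining the bounds, tw(G) = 1.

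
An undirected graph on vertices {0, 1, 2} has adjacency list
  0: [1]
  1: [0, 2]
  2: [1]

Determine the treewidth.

1

A width-1 tree decomposition is:
Bags: B1 = {1, 2}  B2 = {0, 1}
Tree: B1–B2
The largest bag has 2 vertices, giving width 1; this decomposition certifies tw(G) ≤ 1. G has an edge, so its treewidth is at least 1. Combining the bounds, tw(G) = 1.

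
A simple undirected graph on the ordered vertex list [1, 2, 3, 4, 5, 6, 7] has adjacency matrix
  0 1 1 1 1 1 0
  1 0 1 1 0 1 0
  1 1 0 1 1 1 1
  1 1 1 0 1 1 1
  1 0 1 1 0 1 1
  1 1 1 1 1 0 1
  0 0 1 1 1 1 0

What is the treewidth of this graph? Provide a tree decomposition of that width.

The largest bag has 5 vertices, giving width 4; this decomposition certifies tw(G) ≤ 4. For the lower bound, the 5 vertices {1, 2, 3, 4, 6} are pairwise adjacent, and any tree decomposition puts a clique entirely inside one bag — forcing width ≥ 4. Therefore the treewidth is 4.

Treewidth 4.
One such decomposition:
Bags: B1 = {1, 3, 4, 5, 6}  B2 = {3, 4, 5, 6, 7}  B3 = {1, 2, 3, 4, 6}
Tree: B1–B2, B1–B3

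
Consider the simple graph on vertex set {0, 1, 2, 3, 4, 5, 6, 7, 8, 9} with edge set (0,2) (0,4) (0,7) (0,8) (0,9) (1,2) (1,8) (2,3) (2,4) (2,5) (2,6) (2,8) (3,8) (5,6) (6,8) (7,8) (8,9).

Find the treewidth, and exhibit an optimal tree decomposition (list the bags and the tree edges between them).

Treewidth 2.
One such decomposition:
Bags: B1 = {2, 5, 6}  B2 = {2, 6, 8}  B3 = {0, 2, 8}  B4 = {2, 3, 8}  B5 = {1, 2, 8}  B6 = {0, 2, 4}  B7 = {0, 7, 8}  B8 = {0, 8, 9}
Tree: B1–B2, B2–B3, B3–B4, B2–B5, B3–B6, B3–B7, B7–B8

Every bag has size at most 3, so the width is 3 − 1 = 2 and tw(G) ≤ 2. For the lower bound, the 3 vertices {0, 8, 9} are pairwise adjacent, and any tree decomposition puts a clique entirely inside one bag — forcing width ≥ 2. Combining the bounds, tw(G) = 2.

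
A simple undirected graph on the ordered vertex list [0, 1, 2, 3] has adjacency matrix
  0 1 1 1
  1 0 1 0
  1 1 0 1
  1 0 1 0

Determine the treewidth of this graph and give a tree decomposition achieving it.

The largest bag has 3 vertices, giving width 2; this decomposition certifies tw(G) ≤ 2. Conversely, {0, 1, 2} is a clique of size 3, and the vertices of any clique must share a bag in every tree decomposition; so some bag has ≥ 3 vertices and tw(G) ≥ 2. Hence tw(G) = 2 exactly.

Treewidth 2.
One such decomposition:
Bags: B1 = {0, 1, 2}  B2 = {0, 2, 3}
Tree: B1–B2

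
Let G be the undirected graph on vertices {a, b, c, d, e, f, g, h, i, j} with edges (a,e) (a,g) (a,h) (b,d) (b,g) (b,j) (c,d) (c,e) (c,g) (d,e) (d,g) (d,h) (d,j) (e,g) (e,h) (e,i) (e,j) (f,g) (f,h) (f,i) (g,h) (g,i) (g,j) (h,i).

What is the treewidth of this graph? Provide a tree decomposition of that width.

Treewidth 3.
Bags: B1 = {c, d, e, g}  B2 = {d, e, g, j}  B3 = {d, e, g, h}  B4 = {e, g, h, i}  B5 = {b, d, g, j}  B6 = {f, g, h, i}  B7 = {a, e, g, h}
Tree: B1–B2, B1–B3, B3–B4, B2–B5, B4–B6, B4–B7

Each bag holds 4 vertices, so the decomposition has width 3, which upper-bounds the treewidth. On the other hand G contains the 4-clique {d, e, g, j}. A clique must lie in a single bag of any decomposition, so no decomposition can have width below 3. Hence tw(G) = 3 exactly.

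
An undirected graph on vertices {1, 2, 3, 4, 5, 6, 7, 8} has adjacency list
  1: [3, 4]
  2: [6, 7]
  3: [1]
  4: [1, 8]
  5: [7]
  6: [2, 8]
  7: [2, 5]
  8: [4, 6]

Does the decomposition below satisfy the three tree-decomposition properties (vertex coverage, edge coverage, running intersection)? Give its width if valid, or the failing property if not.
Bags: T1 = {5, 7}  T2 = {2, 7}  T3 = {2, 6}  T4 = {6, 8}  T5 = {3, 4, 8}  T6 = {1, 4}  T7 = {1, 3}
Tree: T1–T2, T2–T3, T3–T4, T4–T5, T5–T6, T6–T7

A tree decomposition must satisfy three properties: every vertex lies in some bag; for every edge, both endpoints lie together in some bag; and for every vertex, the bags containing it form a connected subtree. Here bags containing vertex 3 are not connected in the tree, so the decomposition is invalid.

No — bags containing vertex 3 are not connected in the tree.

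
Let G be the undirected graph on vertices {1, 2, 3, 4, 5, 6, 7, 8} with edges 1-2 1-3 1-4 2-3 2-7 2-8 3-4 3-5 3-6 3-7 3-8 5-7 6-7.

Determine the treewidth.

A width-2 tree decomposition is:
Bags: B1 = {2, 3, 7}  B2 = {2, 3, 8}  B3 = {3, 6, 7}  B4 = {1, 2, 3}  B5 = {1, 3, 4}  B6 = {3, 5, 7}
Tree: B1–B2, B1–B3, B1–B4, B4–B5, B3–B6
The largest bag has 3 vertices, giving width 2; this decomposition certifies tw(G) ≤ 2. For the lower bound, the 3 vertices {2, 3, 8} are pairwise adjacent, and any tree decomposition puts a clique entirely inside one bag — forcing width ≥ 2. Combining the bounds, tw(G) = 2.

2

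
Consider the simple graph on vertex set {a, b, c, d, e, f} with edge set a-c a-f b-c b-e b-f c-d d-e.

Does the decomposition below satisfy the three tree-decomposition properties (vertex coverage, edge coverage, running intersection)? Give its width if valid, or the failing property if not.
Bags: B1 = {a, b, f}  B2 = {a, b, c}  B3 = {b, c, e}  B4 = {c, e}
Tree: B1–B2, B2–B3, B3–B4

No — vertex d appears in no bag.

A tree decomposition must satisfy three properties: every vertex lies in some bag; for every edge, both endpoints lie together in some bag; and for every vertex, the bags containing it form a connected subtree. Here vertex d appears in no bag, so the decomposition is invalid.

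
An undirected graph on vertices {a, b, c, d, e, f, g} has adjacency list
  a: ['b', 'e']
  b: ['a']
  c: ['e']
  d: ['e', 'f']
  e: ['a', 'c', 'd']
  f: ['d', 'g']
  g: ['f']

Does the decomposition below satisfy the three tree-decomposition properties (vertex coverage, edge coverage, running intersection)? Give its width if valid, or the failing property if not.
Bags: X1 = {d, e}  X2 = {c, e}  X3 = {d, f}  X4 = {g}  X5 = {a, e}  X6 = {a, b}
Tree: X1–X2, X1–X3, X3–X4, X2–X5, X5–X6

No — edge (f,g) lies in no bag.

A tree decomposition must satisfy three properties: every vertex lies in some bag; for every edge, both endpoints lie together in some bag; and for every vertex, the bags containing it form a connected subtree. Here edge (f,g) lies in no bag, so the decomposition is invalid.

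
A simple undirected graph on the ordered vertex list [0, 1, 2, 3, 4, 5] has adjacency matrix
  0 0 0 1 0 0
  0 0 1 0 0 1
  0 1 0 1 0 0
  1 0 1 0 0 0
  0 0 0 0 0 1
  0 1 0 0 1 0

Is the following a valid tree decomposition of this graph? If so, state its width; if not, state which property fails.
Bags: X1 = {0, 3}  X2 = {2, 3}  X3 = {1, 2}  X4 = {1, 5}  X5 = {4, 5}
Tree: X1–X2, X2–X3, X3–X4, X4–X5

Yes; width 1.

Every vertex of G appears in some bag (union = {0, 1, 2, 3, 4, 5}); every edge is covered by a bag; and for each vertex v the set of bags containing v is connected in the bag tree. The decomposition is therefore valid. The largest bag has 2 vertices, so the width is 1.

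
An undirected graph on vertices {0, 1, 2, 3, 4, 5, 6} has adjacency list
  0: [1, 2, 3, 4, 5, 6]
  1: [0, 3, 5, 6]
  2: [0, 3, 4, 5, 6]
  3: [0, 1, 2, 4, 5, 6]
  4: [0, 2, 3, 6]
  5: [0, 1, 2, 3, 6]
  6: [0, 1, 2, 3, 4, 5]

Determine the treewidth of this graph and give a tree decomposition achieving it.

Each bag holds 5 vertices, so the decomposition has width 4, which upper-bounds the treewidth. On the other hand G contains the 5-clique {0, 1, 3, 5, 6}. A clique must lie in a single bag of any decomposition, so no decomposition can have width below 4. Hence tw(G) = 4 exactly.

Treewidth 4.
Bags: B1 = {0, 2, 3, 4, 6}  B2 = {0, 2, 3, 5, 6}  B3 = {0, 1, 3, 5, 6}
Tree: B1–B2, B2–B3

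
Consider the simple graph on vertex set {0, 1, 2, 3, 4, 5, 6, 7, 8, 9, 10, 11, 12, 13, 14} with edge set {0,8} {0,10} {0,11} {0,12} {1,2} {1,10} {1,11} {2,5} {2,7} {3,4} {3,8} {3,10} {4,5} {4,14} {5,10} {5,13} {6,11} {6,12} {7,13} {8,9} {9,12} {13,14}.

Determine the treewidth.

A width-3 tree decomposition is:
Bags: B1 = {4, 7, 13, 14}  B2 = {4, 5, 7, 13}  B3 = {2, 4, 5, 7}  B4 = {2, 3, 4, 5}  B5 = {2, 3, 5, 10}  B6 = {1, 2, 3, 10}  B7 = {1, 3, 8, 10}  B8 = {0, 1, 8, 10}  B9 = {0, 1, 8, 11}  B10 = {0, 8, 9, 11}  B11 = {0, 9, 11, 12}  B12 = {6, 9, 11, 12}
Tree: B1–B2, B2–B3, B3–B4, B4–B5, B5–B6, B6–B7, B7–B8, B8–B9, B9–B10, B10–B11, B11–B12
Every bag has size at most 4, so the width is 4 − 1 = 3 and tw(G) ≤ 3. For the lower bound: the 4 vertex sets {7,13,14}, {4}, {5}, {1,2,3,10} are disjoint, each induces a connected subgraph, and every pair is joined by at least one edge of G. Contracting each set to a single vertex therefore yields K_{4} as a minor, and since treewidth is minor-monotone, tw(G) ≥ tw(K_{4}) = 3. Therefore the treewidth is 3.

3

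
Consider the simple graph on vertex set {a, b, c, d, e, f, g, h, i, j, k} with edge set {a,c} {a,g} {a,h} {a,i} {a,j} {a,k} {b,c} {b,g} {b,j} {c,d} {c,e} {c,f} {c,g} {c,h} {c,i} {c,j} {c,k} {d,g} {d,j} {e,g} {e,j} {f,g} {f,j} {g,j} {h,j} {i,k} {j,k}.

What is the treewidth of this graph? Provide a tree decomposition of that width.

The largest bag has 4 vertices, giving width 3; this decomposition certifies tw(G) ≤ 3. On the other hand G contains the 4-clique {c, d, g, j}. A clique must lie in a single bag of any decomposition, so no decomposition can have width below 3. The upper and lower bounds meet at 3, so that is the treewidth.

Treewidth 3.
One such decomposition:
Bags: B1 = {a, c, j, k}  B2 = {a, c, g, j}  B3 = {c, d, g, j}  B4 = {c, f, g, j}  B5 = {b, c, g, j}  B6 = {a, c, h, j}  B7 = {a, c, i, k}  B8 = {c, e, g, j}
Tree: B1–B2, B2–B3, B3–B4, B2–B5, B1–B6, B1–B7, B4–B8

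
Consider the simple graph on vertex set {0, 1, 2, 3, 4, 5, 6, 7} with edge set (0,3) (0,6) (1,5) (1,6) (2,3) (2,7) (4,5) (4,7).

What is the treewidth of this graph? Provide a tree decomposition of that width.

Each bag holds 3 vertices, so the decomposition has width 2, which upper-bounds the treewidth. Since 1–5–4–7–2–3–0–6–1 is a cycle in G, G is not acyclic. Forests are exactly the graphs of treewidth ≤ 1, so tw(G) ≥ 2. Combining the bounds, tw(G) = 2.

Treewidth 2.
One such decomposition:
Bags: B1 = {1, 4, 5}  B2 = {1, 4, 7}  B3 = {1, 2, 7}  B4 = {1, 2, 3}  B5 = {0, 1, 3}  B6 = {0, 1, 6}
Tree: B1–B2, B2–B3, B3–B4, B4–B5, B5–B6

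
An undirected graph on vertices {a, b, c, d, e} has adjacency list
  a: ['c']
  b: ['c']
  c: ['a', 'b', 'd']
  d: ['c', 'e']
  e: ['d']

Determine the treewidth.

1

A width-1 tree decomposition is:
Bags: B1 = {a, c}  B2 = {c, d}  B3 = {b, c}  B4 = {d, e}
Tree: B1–B2, B1–B3, B2–B4
Every bag has size at most 2, so the width is 2 − 1 = 1 and tw(G) ≤ 1. Since G has at least one edge (e.g. a–c), it is not an edgeless graph, so tw(G) ≥ 1. Combining the bounds, tw(G) = 1.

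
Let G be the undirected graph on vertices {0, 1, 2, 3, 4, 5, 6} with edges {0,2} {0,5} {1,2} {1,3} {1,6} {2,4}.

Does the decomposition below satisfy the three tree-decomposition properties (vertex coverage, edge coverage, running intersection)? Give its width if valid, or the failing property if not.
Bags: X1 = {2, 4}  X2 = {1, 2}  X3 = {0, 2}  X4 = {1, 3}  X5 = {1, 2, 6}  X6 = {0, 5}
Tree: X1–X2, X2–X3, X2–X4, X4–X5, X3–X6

No — bags containing vertex 2 are not connected in the tree.

A tree decomposition must satisfy three properties: every vertex lies in some bag; for every edge, both endpoints lie together in some bag; and for every vertex, the bags containing it form a connected subtree. Here bags containing vertex 2 are not connected in the tree, so the decomposition is invalid.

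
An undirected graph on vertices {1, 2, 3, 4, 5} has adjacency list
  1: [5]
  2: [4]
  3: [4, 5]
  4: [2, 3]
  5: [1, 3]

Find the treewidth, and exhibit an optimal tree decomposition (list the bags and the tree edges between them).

The largest bag has 2 vertices, giving width 1; this decomposition certifies tw(G) ≤ 1. G has an edge, so its treewidth is at least 1. The upper and lower bounds meet at 1, so that is the treewidth.

Treewidth 1.
One such decomposition:
Bags: B1 = {2, 4}  B2 = {3, 4}  B3 = {3, 5}  B4 = {1, 5}
Tree: B1–B2, B2–B3, B3–B4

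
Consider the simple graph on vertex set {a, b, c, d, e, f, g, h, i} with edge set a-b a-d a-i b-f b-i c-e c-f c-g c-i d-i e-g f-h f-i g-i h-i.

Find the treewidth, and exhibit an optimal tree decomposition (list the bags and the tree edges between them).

The largest bag has 3 vertices, giving width 2; this decomposition certifies tw(G) ≤ 2. For the lower bound, the 3 vertices {c, e, g} are pairwise adjacent, and any tree decomposition puts a clique entirely inside one bag — forcing width ≥ 2. Hence tw(G) = 2 exactly.

Treewidth 2.
One such decomposition:
Bags: B1 = {a, d, i}  B2 = {a, b, i}  B3 = {b, f, i}  B4 = {f, h, i}  B5 = {c, f, i}  B6 = {c, g, i}  B7 = {c, e, g}
Tree: B1–B2, B2–B3, B3–B4, B4–B5, B5–B6, B6–B7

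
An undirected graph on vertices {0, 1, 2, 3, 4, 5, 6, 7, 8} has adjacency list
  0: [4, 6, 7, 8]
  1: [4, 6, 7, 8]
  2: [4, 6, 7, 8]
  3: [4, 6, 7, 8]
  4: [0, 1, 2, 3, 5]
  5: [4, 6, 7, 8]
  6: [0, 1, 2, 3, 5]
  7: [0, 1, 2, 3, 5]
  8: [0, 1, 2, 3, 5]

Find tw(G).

4

A width-4 tree decomposition is:
Bags: B1 = {0, 4, 6, 7, 8}  B2 = {1, 4, 6, 7, 8}  B3 = {2, 4, 6, 7, 8}  B4 = {4, 5, 6, 7, 8}  B5 = {3, 4, 6, 7, 8}
Tree: B1–B2, B2–B3, B3–B4, B4–B5
The largest bag has 5 vertices, giving width 4; this decomposition certifies tw(G) ≤ 4. For the lower bound: the 5 vertex sets {0,6}, {1,8}, {2,7}, {4}, {5} are disjoint, each induces a connected subgraph, and every pair is joined by at least one edge of G. Contracting each set to a single vertex therefore yields K_{5} as a minor, and since treewidth is minor-monotone, tw(G) ≥ tw(K_{5}) = 4. The upper and lower bounds meet at 4, so that is the treewidth.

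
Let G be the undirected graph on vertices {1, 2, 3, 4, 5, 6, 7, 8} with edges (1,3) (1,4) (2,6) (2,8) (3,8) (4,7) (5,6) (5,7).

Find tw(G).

A width-2 tree decomposition is:
Bags: B1 = {1, 4, 7}  B2 = {1, 5, 7}  B3 = {1, 5, 6}  B4 = {1, 2, 6}  B5 = {1, 2, 8}  B6 = {1, 3, 8}
Tree: B1–B2, B2–B3, B3–B4, B4–B5, B5–B6
Every bag has size at most 3, so the width is 3 − 1 = 2 and tw(G) ≤ 2. Since 1–4–7–5–6–2–8–3–1 is a cycle in G, G is not acyclic. Forests are exactly the graphs of treewidth ≤ 1, so tw(G) ≥ 2. The upper and lower bounds meet at 2, so that is the treewidth.

2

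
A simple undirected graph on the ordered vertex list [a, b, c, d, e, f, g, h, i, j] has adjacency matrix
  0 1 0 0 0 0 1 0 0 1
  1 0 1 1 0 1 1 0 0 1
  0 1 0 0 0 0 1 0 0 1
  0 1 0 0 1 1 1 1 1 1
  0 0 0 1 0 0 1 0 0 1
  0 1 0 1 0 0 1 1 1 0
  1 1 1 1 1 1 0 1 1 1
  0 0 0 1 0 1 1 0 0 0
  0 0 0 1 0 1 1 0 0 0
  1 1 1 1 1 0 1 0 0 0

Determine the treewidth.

A width-3 tree decomposition is:
Bags: B1 = {b, d, f, g}  B2 = {b, d, g, j}  B3 = {d, f, g, i}  B4 = {d, e, g, j}  B5 = {a, b, g, j}  B6 = {b, c, g, j}  B7 = {d, f, g, h}
Tree: B1–B2, B1–B3, B2–B4, B2–B5, B2–B6, B3–B7
Every bag has size at most 4, so the width is 4 − 1 = 3 and tw(G) ≤ 3. For the lower bound, the 4 vertices {d, e, g, j} are pairwise adjacent, and any tree decomposition puts a clique entirely inside one bag — forcing width ≥ 3. Therefore the treewidth is 3.

3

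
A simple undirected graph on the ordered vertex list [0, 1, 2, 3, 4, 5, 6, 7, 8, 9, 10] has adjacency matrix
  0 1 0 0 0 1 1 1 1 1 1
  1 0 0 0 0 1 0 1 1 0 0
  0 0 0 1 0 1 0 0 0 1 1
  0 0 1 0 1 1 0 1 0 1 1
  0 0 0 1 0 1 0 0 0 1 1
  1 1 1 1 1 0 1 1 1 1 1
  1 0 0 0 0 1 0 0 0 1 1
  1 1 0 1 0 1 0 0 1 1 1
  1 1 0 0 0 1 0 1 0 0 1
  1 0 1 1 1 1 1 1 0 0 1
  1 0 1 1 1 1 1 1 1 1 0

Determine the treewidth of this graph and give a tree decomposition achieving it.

Each bag holds 5 vertices, so the decomposition has width 4, which upper-bounds the treewidth. For the lower bound, the 5 vertices {0, 1, 5, 7, 8} are pairwise adjacent, and any tree decomposition puts a clique entirely inside one bag — forcing width ≥ 4. Therefore the treewidth is 4.

Treewidth 4.
Bags: B1 = {3, 5, 7, 9, 10}  B2 = {0, 5, 7, 9, 10}  B3 = {3, 4, 5, 9, 10}  B4 = {2, 3, 5, 9, 10}  B5 = {0, 5, 7, 8, 10}  B6 = {0, 1, 5, 7, 8}  B7 = {0, 5, 6, 9, 10}
Tree: B1–B2, B1–B3, B3–B4, B2–B5, B5–B6, B2–B7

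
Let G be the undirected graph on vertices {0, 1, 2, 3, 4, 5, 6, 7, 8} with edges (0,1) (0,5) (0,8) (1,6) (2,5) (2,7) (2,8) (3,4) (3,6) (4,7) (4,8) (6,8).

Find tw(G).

A width-3 tree decomposition is:
Bags: B1 = {2, 3, 4, 7}  B2 = {2, 3, 4, 8}  B3 = {2, 3, 6, 8}  B4 = {2, 5, 6, 8}  B5 = {0, 5, 6, 8}  B6 = {0, 1, 5, 6}
Tree: B1–B2, B2–B3, B3–B4, B4–B5, B5–B6
Every bag has size at most 4, so the width is 4 − 1 = 3 and tw(G) ≤ 3. For the lower bound: the 4 vertex sets {3,4,7}, {2}, {8}, {0,1,5,6} are disjoint, each induces a connected subgraph, and every pair is joined by at least one edge of G. Contracting each set to a single vertex therefore yields K_{4} as a minor, and since treewidth is minor-monotone, tw(G) ≥ tw(K_{4}) = 3. Combining the bounds, tw(G) = 3.

3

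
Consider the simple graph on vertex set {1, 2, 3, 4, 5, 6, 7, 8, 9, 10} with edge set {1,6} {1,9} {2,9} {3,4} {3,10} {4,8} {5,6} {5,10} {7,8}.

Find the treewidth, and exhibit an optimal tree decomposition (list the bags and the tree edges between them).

Treewidth 1.
Bags: B1 = {2, 9}  B2 = {1, 9}  B3 = {1, 6}  B4 = {5, 6}  B5 = {5, 10}  B6 = {3, 10}  B7 = {3, 4}  B8 = {4, 8}  B9 = {7, 8}
Tree: B1–B2, B2–B3, B3–B4, B4–B5, B5–B6, B6–B7, B7–B8, B8–B9

The largest bag has 2 vertices, giving width 1; this decomposition certifies tw(G) ≤ 1. Since G has at least one edge (e.g. 2–9), it is not an edgeless graph, so tw(G) ≥ 1. Hence tw(G) = 1 exactly.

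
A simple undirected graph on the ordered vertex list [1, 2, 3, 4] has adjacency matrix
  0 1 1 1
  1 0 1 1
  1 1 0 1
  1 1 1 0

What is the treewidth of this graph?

A width-3 tree decomposition is:
Bags: B1 = {1, 2, 3, 4}
Tree: (single bag)
With just one bag of size 4, the width is 4 − 1 = 3, so tw(G) ≤ 3. For the lower bound, the 4 vertices {1, 2, 3, 4} are pairwise adjacent, and any tree decomposition puts a clique entirely inside one bag — forcing width ≥ 3. Therefore the treewidth is 3.

3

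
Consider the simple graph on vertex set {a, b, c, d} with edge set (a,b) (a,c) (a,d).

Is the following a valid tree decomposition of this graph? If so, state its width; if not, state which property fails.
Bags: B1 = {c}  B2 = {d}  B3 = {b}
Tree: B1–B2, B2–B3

No — vertex a appears in no bag.

A tree decomposition must satisfy three properties: every vertex lies in some bag; for every edge, both endpoints lie together in some bag; and for every vertex, the bags containing it form a connected subtree. Here vertex a appears in no bag, so the decomposition is invalid.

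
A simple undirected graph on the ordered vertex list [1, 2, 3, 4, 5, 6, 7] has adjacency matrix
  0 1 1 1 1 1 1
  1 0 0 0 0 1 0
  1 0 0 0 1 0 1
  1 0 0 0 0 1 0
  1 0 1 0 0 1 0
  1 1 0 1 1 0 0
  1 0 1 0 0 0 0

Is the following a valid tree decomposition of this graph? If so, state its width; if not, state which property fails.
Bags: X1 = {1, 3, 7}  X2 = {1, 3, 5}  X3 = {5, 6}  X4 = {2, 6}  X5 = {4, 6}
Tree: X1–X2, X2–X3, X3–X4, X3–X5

No — edge (1,6) lies in no bag.

A tree decomposition must satisfy three properties: every vertex lies in some bag; for every edge, both endpoints lie together in some bag; and for every vertex, the bags containing it form a connected subtree. Here edge (1,6) lies in no bag, so the decomposition is invalid.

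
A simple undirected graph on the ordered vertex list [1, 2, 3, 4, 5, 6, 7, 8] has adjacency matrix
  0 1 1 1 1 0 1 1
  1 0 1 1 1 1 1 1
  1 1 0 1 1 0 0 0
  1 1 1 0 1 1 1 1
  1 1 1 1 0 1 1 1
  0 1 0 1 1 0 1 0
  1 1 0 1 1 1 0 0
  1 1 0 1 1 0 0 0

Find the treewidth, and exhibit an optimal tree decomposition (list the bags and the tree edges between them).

Treewidth 4.
One such decomposition:
Bags: B1 = {1, 2, 3, 4, 5}  B2 = {1, 2, 4, 5, 8}  B3 = {1, 2, 4, 5, 7}  B4 = {2, 4, 5, 6, 7}
Tree: B1–B2, B1–B3, B3–B4

The largest bag has 5 vertices, giving width 4; this decomposition certifies tw(G) ≤ 4. Conversely, {1, 2, 4, 5, 8} is a clique of size 5, and the vertices of any clique must share a bag in every tree decomposition; so some bag has ≥ 5 vertices and tw(G) ≥ 4. Combining the bounds, tw(G) = 4.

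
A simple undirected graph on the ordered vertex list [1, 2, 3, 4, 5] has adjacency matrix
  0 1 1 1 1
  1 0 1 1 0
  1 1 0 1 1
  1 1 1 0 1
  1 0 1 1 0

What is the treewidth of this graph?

A width-3 tree decomposition is:
Bags: B1 = {1, 3, 4, 5}  B2 = {1, 2, 3, 4}
Tree: B1–B2
Every bag has size at most 4, so the width is 4 − 1 = 3 and tw(G) ≤ 3. Conversely, {1, 2, 3, 4} is a clique of size 4, and the vertices of any clique must share a bag in every tree decomposition; so some bag has ≥ 4 vertices and tw(G) ≥ 3. Hence tw(G) = 3 exactly.

3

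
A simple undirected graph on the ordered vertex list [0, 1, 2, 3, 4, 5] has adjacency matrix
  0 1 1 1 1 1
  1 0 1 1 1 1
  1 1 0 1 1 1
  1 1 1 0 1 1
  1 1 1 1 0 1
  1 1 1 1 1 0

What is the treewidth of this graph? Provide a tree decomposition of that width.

Treewidth 5.
Bags: B1 = {0, 1, 2, 3, 4, 5}
Tree: (single bag)

With just one bag of size 6, the width is 6 − 1 = 5, so tw(G) ≤ 5. For the lower bound, the 6 vertices {0, 1, 2, 3, 4, 5} are pairwise adjacent, and any tree decomposition puts a clique entirely inside one bag — forcing width ≥ 5. Combining the bounds, tw(G) = 5.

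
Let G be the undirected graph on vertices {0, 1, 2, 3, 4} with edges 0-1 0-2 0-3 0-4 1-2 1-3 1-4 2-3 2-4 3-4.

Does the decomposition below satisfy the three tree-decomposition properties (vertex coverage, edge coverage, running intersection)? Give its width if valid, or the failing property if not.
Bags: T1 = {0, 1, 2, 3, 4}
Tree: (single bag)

Yes; width 4.

Every vertex of G appears in some bag (union = {0, 1, 2, 3, 4}); every edge is covered by a bag; and for each vertex v the set of bags containing v is connected in the bag tree. The decomposition is therefore valid. The largest bag has 5 vertices, so the width is 4.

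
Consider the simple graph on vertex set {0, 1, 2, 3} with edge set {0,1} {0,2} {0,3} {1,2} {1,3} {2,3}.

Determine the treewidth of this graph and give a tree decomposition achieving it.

With just one bag of size 4, the width is 4 − 1 = 3, so tw(G) ≤ 3. On the other hand G contains the 4-clique {0, 1, 2, 3}. A clique must lie in a single bag of any decomposition, so no decomposition can have width below 3. Combining the bounds, tw(G) = 3.

Treewidth 3.
One optimal decomposition is:
Bags: B1 = {0, 1, 2, 3}
Tree: (single bag)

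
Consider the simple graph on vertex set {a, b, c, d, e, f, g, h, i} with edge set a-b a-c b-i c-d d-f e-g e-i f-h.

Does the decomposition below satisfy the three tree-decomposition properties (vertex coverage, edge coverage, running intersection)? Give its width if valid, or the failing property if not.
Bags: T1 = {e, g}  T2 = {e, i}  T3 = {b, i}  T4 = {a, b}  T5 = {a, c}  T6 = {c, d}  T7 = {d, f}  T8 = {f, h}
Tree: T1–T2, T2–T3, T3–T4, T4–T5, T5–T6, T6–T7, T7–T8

Yes; width 1.

Vertex coverage: the bags together contain {a, b, c, d, e, f, g, h, i}, the full vertex set. Edge coverage: each edge of G has both endpoints in at least one bag. Running intersection: for every vertex, the bags containing it form a connected subtree. All three properties hold, so this is a valid tree decomposition of width max|bag| − 1 = 1, and hence tw(G) ≤ 1.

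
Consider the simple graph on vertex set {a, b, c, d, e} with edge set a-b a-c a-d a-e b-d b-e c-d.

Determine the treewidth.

A width-2 tree decomposition is:
Bags: B1 = {a, b, e}  B2 = {a, b, d}  B3 = {a, c, d}
Tree: B1–B2, B2–B3
The largest bag has 3 vertices, giving width 2; this decomposition certifies tw(G) ≤ 2. For the lower bound, the 3 vertices {a, c, d} are pairwise adjacent, and any tree decomposition puts a clique entirely inside one bag — forcing width ≥ 2. Combining the bounds, tw(G) = 2.

2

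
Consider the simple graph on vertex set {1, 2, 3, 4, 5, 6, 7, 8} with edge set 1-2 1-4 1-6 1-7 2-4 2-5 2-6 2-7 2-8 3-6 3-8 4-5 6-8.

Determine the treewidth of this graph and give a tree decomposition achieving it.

Treewidth 2.
One optimal decomposition is:
Bags: B1 = {1, 2, 4}  B2 = {1, 2, 6}  B3 = {2, 6, 8}  B4 = {2, 4, 5}  B5 = {1, 2, 7}  B6 = {3, 6, 8}
Tree: B1–B2, B2–B3, B1–B4, B1–B5, B3–B6

Every bag has size at most 3, so the width is 3 − 1 = 2 and tw(G) ≤ 2. On the other hand G contains the 3-clique {2, 6, 8}. A clique must lie in a single bag of any decomposition, so no decomposition can have width below 2. Therefore the treewidth is 2.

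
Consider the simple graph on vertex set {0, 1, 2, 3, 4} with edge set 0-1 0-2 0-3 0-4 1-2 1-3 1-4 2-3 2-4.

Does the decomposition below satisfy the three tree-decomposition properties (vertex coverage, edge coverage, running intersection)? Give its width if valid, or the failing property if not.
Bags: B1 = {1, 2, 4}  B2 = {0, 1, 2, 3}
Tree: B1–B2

A tree decomposition must satisfy three properties: every vertex lies in some bag; for every edge, both endpoints lie together in some bag; and for every vertex, the bags containing it form a connected subtree. Here edge (0,4) lies in no bag, so the decomposition is invalid.

No — edge (0,4) lies in no bag.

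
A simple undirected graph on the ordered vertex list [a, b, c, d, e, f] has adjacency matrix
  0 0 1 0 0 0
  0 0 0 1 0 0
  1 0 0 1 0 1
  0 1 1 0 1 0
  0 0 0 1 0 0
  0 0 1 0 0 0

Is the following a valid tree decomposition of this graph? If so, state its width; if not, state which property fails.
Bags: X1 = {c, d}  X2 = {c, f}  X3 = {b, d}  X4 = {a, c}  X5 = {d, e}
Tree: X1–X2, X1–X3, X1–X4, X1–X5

Vertex coverage: the bags together contain {a, b, c, d, e, f}, the full vertex set. Edge coverage: each edge of G has both endpoints in at least one bag. Running intersection: for every vertex, the bags containing it form a connected subtree. All three properties hold, so this is a valid tree decomposition of width max|bag| − 1 = 1, and hence tw(G) ≤ 1.

Yes; width 1.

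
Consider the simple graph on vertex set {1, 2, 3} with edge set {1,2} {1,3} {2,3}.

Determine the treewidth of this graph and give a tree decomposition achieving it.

Treewidth 2.
One such decomposition:
Bags: B1 = {1, 2, 3}
Tree: (single bag)

With just one bag of size 3, the width is 3 − 1 = 2, so tw(G) ≤ 2. On the other hand G contains the 3-clique {1, 2, 3}. A clique must lie in a single bag of any decomposition, so no decomposition can have width below 2. Combining the bounds, tw(G) = 2.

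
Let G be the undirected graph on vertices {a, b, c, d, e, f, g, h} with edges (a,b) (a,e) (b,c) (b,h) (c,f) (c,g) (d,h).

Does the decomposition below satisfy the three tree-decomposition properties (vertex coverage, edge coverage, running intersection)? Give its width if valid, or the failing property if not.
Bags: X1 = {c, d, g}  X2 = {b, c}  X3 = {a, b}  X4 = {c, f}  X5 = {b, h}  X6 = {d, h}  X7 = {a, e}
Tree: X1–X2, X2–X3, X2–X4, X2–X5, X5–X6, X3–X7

No — bags containing vertex d are not connected in the tree.

A tree decomposition must satisfy three properties: every vertex lies in some bag; for every edge, both endpoints lie together in some bag; and for every vertex, the bags containing it form a connected subtree. Here bags containing vertex d are not connected in the tree, so the decomposition is invalid.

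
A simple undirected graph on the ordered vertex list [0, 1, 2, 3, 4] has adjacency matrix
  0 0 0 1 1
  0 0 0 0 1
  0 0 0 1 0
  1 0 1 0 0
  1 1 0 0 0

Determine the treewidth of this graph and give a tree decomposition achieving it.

Treewidth 1.
Bags: B1 = {2, 3}  B2 = {0, 3}  B3 = {0, 4}  B4 = {1, 4}
Tree: B1–B2, B2–B3, B3–B4

Every bag has size at most 2, so the width is 2 − 1 = 1 and tw(G) ≤ 1. G has an edge, so its treewidth is at least 1. Combining the bounds, tw(G) = 1.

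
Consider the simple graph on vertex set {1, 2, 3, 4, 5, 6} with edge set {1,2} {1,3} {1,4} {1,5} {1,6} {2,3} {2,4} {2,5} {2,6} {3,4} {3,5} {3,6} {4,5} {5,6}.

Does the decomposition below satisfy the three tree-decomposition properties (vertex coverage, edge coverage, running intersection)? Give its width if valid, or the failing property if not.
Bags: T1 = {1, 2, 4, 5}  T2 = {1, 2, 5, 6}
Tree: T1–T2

No — vertex 3 appears in no bag.

A tree decomposition must satisfy three properties: every vertex lies in some bag; for every edge, both endpoints lie together in some bag; and for every vertex, the bags containing it form a connected subtree. Here vertex 3 appears in no bag, so the decomposition is invalid.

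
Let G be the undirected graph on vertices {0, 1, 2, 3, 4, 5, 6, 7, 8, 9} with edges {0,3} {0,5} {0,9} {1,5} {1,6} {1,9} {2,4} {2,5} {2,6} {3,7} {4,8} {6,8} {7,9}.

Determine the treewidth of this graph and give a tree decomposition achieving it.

Each bag holds 3 vertices, so the decomposition has width 2, which upper-bounds the treewidth. Since 8–4–2–6–8 is a cycle in G, G is not acyclic. Forests are exactly the graphs of treewidth ≤ 1, so tw(G) ≥ 2. Hence tw(G) = 2 exactly.

Treewidth 2.
Bags: B1 = {4, 6, 8}  B2 = {2, 4, 6}  B3 = {1, 2, 6}  B4 = {1, 2, 5}  B5 = {1, 5, 9}  B6 = {0, 5, 9}  B7 = {0, 7, 9}  B8 = {0, 3, 7}
Tree: B1–B2, B2–B3, B3–B4, B4–B5, B5–B6, B6–B7, B7–B8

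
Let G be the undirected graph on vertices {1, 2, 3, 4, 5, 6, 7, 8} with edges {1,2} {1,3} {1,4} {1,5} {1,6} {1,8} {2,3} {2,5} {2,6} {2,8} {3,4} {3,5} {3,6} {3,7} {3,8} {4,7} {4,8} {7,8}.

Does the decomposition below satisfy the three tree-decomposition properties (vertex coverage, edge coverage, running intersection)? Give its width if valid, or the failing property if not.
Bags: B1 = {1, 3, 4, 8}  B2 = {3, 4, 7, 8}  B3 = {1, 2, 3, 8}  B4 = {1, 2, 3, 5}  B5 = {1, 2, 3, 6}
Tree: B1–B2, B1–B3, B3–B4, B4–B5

Checking the three conditions: (i) the bags cover all of {1, 2, 3, 4, 5, 6, 7, 8}; (ii) for each edge, some bag contains both endpoints; (iii) the bags containing any fixed vertex form a subtree. All hold, so the decomposition is valid with width 4 − 1 = 3.

Yes; width 3.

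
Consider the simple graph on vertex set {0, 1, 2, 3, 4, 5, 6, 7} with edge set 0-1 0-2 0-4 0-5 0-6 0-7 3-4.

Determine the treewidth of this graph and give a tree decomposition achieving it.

Each bag holds 2 vertices, so the decomposition has width 1, which upper-bounds the treewidth. G has an edge, so its treewidth is at least 1. The upper and lower bounds meet at 1, so that is the treewidth.

Treewidth 1.
One optimal decomposition is:
Bags: B1 = {0, 1}  B2 = {0, 2}  B3 = {0, 4}  B4 = {0, 7}  B5 = {3, 4}  B6 = {0, 6}  B7 = {0, 5}
Tree: B1–B2, B2–B3, B2–B4, B3–B5, B1–B6, B3–B7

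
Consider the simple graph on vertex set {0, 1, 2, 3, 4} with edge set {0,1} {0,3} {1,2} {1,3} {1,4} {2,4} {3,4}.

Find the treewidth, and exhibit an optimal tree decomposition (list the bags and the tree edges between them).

Treewidth 2.
One optimal decomposition is:
Bags: B1 = {0, 1, 3}  B2 = {1, 3, 4}  B3 = {1, 2, 4}
Tree: B1–B2, B2–B3

Every bag has size at most 3, so the width is 3 − 1 = 2 and tw(G) ≤ 2. For the lower bound, the 3 vertices {1, 2, 4} are pairwise adjacent, and any tree decomposition puts a clique entirely inside one bag — forcing width ≥ 2. Therefore the treewidth is 2.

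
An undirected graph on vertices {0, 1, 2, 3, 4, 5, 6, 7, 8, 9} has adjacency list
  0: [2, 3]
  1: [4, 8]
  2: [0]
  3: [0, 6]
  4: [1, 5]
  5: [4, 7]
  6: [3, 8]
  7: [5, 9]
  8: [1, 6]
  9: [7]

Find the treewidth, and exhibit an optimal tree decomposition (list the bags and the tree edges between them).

The largest bag has 2 vertices, giving width 1; this decomposition certifies tw(G) ≤ 1. Any graph with an edge has treewidth ≥ 1, and G has the edge 9–7. The upper and lower bounds meet at 1, so that is the treewidth.

Treewidth 1.
One optimal decomposition is:
Bags: B1 = {7, 9}  B2 = {5, 7}  B3 = {4, 5}  B4 = {1, 4}  B5 = {1, 8}  B6 = {6, 8}  B7 = {3, 6}  B8 = {0, 3}  B9 = {0, 2}
Tree: B1–B2, B2–B3, B3–B4, B4–B5, B5–B6, B6–B7, B7–B8, B8–B9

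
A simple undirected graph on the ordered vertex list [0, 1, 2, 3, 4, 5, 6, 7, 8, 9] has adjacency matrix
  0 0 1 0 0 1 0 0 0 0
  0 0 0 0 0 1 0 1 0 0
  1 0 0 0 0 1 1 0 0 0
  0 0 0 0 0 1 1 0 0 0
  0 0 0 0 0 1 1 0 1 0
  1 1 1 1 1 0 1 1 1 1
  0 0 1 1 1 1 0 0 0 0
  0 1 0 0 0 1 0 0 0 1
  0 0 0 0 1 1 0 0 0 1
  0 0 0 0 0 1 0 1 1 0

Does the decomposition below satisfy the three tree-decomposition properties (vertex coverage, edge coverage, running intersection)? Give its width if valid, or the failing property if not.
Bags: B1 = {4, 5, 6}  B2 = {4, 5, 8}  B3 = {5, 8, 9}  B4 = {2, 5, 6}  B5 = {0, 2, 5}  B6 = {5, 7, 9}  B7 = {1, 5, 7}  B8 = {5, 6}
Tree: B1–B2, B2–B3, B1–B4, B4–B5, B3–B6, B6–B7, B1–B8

No — vertex 3 appears in no bag.

A tree decomposition must satisfy three properties: every vertex lies in some bag; for every edge, both endpoints lie together in some bag; and for every vertex, the bags containing it form a connected subtree. Here vertex 3 appears in no bag, so the decomposition is invalid.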